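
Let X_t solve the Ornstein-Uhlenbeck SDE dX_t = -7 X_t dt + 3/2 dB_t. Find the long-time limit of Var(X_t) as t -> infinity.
lim Var(X_t) = 9/56

The OU SDE dX = -theta X dt + sigma dB admits the integrating factor exp(theta t): d(exp(theta t) X_t) = sigma exp(theta t) dB_t. Integrating from 0 to t gives X_t = x_0 * exp(-theta t) + sigma * int_0^t exp(-theta (t-s)) dB_s for any initial x_0. The Itô integral has variance (by the Itô isometry) sigma^2 * int_0^t exp(-2 theta (t - s)) ds = sigma^2 * (1 - exp(-2 theta t)) / (2 theta), independent of x_0.
With theta = 7, sigma = 3/2:
  Var(X_t) = (3/2)^2 * (1 - exp(-2*7 t)) / (2 * 7) = 9/56 - 9*exp(-14*t)/56.
As t -> infinity, exp(-2*7 t) -> 0, so the stationary variance is sigma^2 / (2 theta) = 9/56.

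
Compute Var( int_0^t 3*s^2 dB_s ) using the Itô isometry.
Var = 9*t^5/5

The Itô integral of a deterministic integrand f(s) has mean 0 because each increment f(s) * (B_{s+ds} - B_s) has mean 0. By the Itô isometry:
  Var( int_0^t f(s) dB_s ) = E[ (int_0^t f(s) dB_s)^2 ] = int_0^t f(s)^2 ds.
Here f(s) = 3*s^2, so f(s)^2 = 9*s^4. Integrate:
  int_0^t (9*s^4) ds = 9*t^5/5.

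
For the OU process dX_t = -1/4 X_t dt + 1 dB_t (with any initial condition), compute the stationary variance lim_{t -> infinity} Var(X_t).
lim Var(X_t) = 2

The OU SDE dX = -theta X dt + sigma dB admits the integrating factor exp(theta t): d(exp(theta t) X_t) = sigma exp(theta t) dB_t. Integrating from 0 to t gives X_t = x_0 * exp(-theta t) + sigma * int_0^t exp(-theta (t-s)) dB_s for any initial x_0. The Itô integral has variance (by the Itô isometry) sigma^2 * int_0^t exp(-2 theta (t - s)) ds = sigma^2 * (1 - exp(-2 theta t)) / (2 theta), independent of x_0.
With theta = 1/4, sigma = 1:
  Var(X_t) = (1)^2 * (1 - exp(-2*1/4 t)) / (2 * 1/4) = 2 - 2*exp(-t/2).
As t -> infinity, exp(-2*1/4 t) -> 0, so the stationary variance is sigma^2 / (2 theta) = 2.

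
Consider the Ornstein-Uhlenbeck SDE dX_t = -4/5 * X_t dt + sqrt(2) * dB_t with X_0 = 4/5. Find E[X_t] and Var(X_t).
E[X_t] = 4*exp(-4*t/5)/5; Var(X_t) = 5/4 - 5*exp(-8*t/5)/4

The OU SDE dX = -theta X dt + sigma dB admits the integrating factor exp(theta t): d(exp(theta t) X_t) = sigma exp(theta t) dB_t. Integrating from 0 to t:
  X_t = x_0 * exp(-theta t) + sigma * int_0^t exp(-theta (t-s)) dB_s.
The Itô integral has mean 0 and (by the Itô isometry) variance sigma^2 * int_0^t exp(-2 theta (t - s)) ds = sigma^2 * (1 - exp(-2 theta t)) / (2 theta).
With theta = 4/5, sigma = sqrt(2), x_0 = 4/5:
  E[X_t] = 4/5 * exp(-4/5 t) = 4*exp(-4*t/5)/5
  Var(X_t) = (sqrt(2))^2 * (1 - exp(-2*4/5 t)) / (2 * 4/5) = 5/4 - 5*exp(-8*t/5)/4.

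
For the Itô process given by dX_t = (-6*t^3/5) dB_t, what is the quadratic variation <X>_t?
<X>_t = 36*t^7/175

For an Itô process dX_t = a(t) dt + b(t) dB_t, the quadratic variation is <X>_t = int_0^t b(s)^2 ds (the drift term does not contribute). Here b(s) = -6*s^3/5, so
  b(s)^2 = 36*s^6/25.
Integrating from 0 to t:
  <X>_t = int_0^t (36*s^6/25) ds = 36*t^7/175.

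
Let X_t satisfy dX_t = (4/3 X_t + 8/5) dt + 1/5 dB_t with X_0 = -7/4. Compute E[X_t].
E[X_t] = -11*exp(4*t/3)/20 - 6/5

Taking expectations and using E[dB_t] = 0, the mean m(t) = E[X_t] satisfies the ODE m'(t) = a m(t) + b with m(0) = x_0. With a = 4/3, b = 8/5, x_0 = -7/4, the solution is
  m(t) = x_0 * exp(a t) + (b/a) * (exp(a t) - 1)
       = (-7/4) * exp((4/3) t) + ((8/5)/(4/3)) * (exp((4/3) t) - 1)
       = -11*exp(4*t/3)/20 - 6/5.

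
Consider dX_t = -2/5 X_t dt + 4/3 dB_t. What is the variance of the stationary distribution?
lim Var(X_t) = 20/9

The OU SDE dX = -theta X dt + sigma dB admits the integrating factor exp(theta t): d(exp(theta t) X_t) = sigma exp(theta t) dB_t. Integrating from 0 to t gives X_t = x_0 * exp(-theta t) + sigma * int_0^t exp(-theta (t-s)) dB_s for any initial x_0. The Itô integral has variance (by the Itô isometry) sigma^2 * int_0^t exp(-2 theta (t - s)) ds = sigma^2 * (1 - exp(-2 theta t)) / (2 theta), independent of x_0.
With theta = 2/5, sigma = 4/3:
  Var(X_t) = (4/3)^2 * (1 - exp(-2*2/5 t)) / (2 * 2/5) = 20/9 - 20*exp(-4*t/5)/9.
As t -> infinity, exp(-2*2/5 t) -> 0, so the stationary variance is sigma^2 / (2 theta) = 20/9.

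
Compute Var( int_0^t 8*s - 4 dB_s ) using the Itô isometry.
Var = 16*t*(4*t^2 - 6*t + 3)/3

The Itô integral of a deterministic integrand f(s) has mean 0 because each increment f(s) * (B_{s+ds} - B_s) has mean 0. By the Itô isometry:
  Var( int_0^t f(s) dB_s ) = E[ (int_0^t f(s) dB_s)^2 ] = int_0^t f(s)^2 ds.
Here f(s) = 8*s - 4, so f(s)^2 = 16*(2*s - 1)^2. Integrate:
  int_0^t (16*(2*s - 1)^2) ds = 16*t*(4*t^2 - 6*t + 3)/3.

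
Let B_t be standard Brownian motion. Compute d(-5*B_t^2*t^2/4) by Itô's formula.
d(-5*B_t^2*t^2/4) = (5*t*(-2*B_t^2 - t)/4) dt + (-5*B_t*t^2/2) dB_t

Itô's formula for f(t, x): d f(t, B_t) = (f_t + (1/2) f_xx) dt + f_x dB_t. Compute partials of f(t, x) = -5*t^2*x^2/4:
  f_t(t,x)  = -5*t*x^2/2
  f_x(t,x)  = -5*t^2*x/2
  f_xx(t,x) = -5*t^2/2
Assemble drift = f_t + (1/2) f_xx = 5*t*(-t - 2*x^2)/4 and diffusion = f_x = -5*t^2*x/2. Substituting x = B_t:
  d(-5*B_t^2*t^2/4) = (5*t*(-2*B_t^2 - t)/4) dt + (-5*B_t*t^2/2) dB_t.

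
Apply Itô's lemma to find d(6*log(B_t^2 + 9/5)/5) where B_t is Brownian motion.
d(6*log(B_t^2 + 9/5)/5) = (6*(9 - 5*B_t^2)/(5*B_t^2 + 9)^2) dt + (12*B_t/(5*B_t^2 + 9)) dB_t

Itô's formula for f(B_t) gives d f(B_t) = f'(B_t) dB_t + (1/2) f''(B_t) dt. Compute derivatives of f(x) = 6*log(x^2 + 9/5)/5:
  f'(x)  = 12*x/(5*x^2 + 9)
  f''(x) = 12*(9 - 5*x^2)/(5*x^2 + 9)^2
Substitute x = B_t and multiply the f'' term by 1/2:
  drift     = (1/2) * (12*(9 - 5*x^2)/(5*x^2 + 9)^2) evaluated at B_t = 6*(9 - 5*B_t^2)/(5*B_t^2 + 9)^2
  diffusion = (12*x/(5*x^2 + 9)) evaluated at B_t = 12*B_t/(5*B_t^2 + 9)
Therefore d(6*log(B_t^2 + 9/5)/5) = (6*(9 - 5*B_t^2)/(5*B_t^2 + 9)^2) dt + (12*B_t/(5*B_t^2 + 9)) dB_t.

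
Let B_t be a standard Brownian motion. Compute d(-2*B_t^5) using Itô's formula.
d(-2*B_t^5) = (-20*B_t^3) dt + (-10*B_t^4) dB_t

Itô's formula for f(B_t) gives d f(B_t) = f'(B_t) dB_t + (1/2) f''(B_t) dt. Compute derivatives of f(x) = -2*x^5:
  f'(x)  = -10*x^4
  f''(x) = -40*x^3
Substitute x = B_t and multiply the f'' term by 1/2:
  drift     = (1/2) * (-40*x^3) evaluated at B_t = -20*B_t^3
  diffusion = (-10*x^4) evaluated at B_t = -10*B_t^4
Therefore d(-2*B_t^5) = (-20*B_t^3) dt + (-10*B_t^4) dB_t.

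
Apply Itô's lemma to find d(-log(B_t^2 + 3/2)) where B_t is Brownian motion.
d(-log(B_t^2 + 3/2)) = (2*(2*B_t^2 - 3)/(2*B_t^2 + 3)^2) dt + (-4*B_t/(2*B_t^2 + 3)) dB_t

Itô's formula for f(B_t) gives d f(B_t) = f'(B_t) dB_t + (1/2) f''(B_t) dt. Compute derivatives of f(x) = -log(x^2 + 3/2):
  f'(x)  = -4*x/(2*x^2 + 3)
  f''(x) = 4*(2*x^2 - 3)/(2*x^2 + 3)^2
Substitute x = B_t and multiply the f'' term by 1/2:
  drift     = (1/2) * (4*(2*x^2 - 3)/(2*x^2 + 3)^2) evaluated at B_t = 2*(2*B_t^2 - 3)/(2*B_t^2 + 3)^2
  diffusion = (-4*x/(2*x^2 + 3)) evaluated at B_t = -4*B_t/(2*B_t^2 + 3)
Therefore d(-log(B_t^2 + 3/2)) = (2*(2*B_t^2 - 3)/(2*B_t^2 + 3)^2) dt + (-4*B_t/(2*B_t^2 + 3)) dB_t.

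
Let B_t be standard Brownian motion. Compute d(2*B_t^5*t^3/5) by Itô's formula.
d(2*B_t^5*t^3/5) = (B_t^3*t^2*(6*B_t^2/5 + 4*t)) dt + (2*B_t^4*t^3) dB_t

Itô's formula for f(t, x): d f(t, B_t) = (f_t + (1/2) f_xx) dt + f_x dB_t. Compute partials of f(t, x) = 2*t^3*x^5/5:
  f_t(t,x)  = 6*t^2*x^5/5
  f_x(t,x)  = 2*t^3*x^4
  f_xx(t,x) = 8*t^3*x^3
Assemble drift = f_t + (1/2) f_xx = t^2*x^3*(4*t + 6*x^2/5) and diffusion = f_x = 2*t^3*x^4. Substituting x = B_t:
  d(2*B_t^5*t^3/5) = (B_t^3*t^2*(6*B_t^2/5 + 4*t)) dt + (2*B_t^4*t^3) dB_t.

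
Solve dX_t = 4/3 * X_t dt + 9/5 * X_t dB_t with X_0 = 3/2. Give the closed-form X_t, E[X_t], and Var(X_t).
X_t = 3/2 * exp((-43/150) t + (9/5) B_t); E[X_t] = 3*exp(4*t/3)/2; Var(X_t) = 9*(exp(81*t/25) - 1)*exp(8*t/3)/4

For GBM dX = mu X dt + sigma X dB with X_0 = x_0, apply Itô to Y = log X: dY = (mu - sigma^2/2) dt + sigma dB, so Y_t = log(x_0) + (mu - sigma^2/2) t + sigma B_t and hence X_t = x_0 * exp((mu - sigma^2/2) t + sigma B_t).
With mu = 4/3, sigma = 9/5, x_0 = 3/2, this gives:
  X_t = 3/2 * exp((-43/150) * t + (9/5) * B_t).
Since sigma*B_t ~ Normal(0, sigma^2 t), E[exp(sigma*B_t)] = exp(sigma^2 t / 2); so E[X_t] = x_0 * exp((mu - sigma^2/2) t) * exp(sigma^2 t / 2) = x_0 * exp(mu t) = 3*exp(4*t/3)/2.
Var(X_t) = E[X_t^2] - (E[X_t])^2 = x_0^2 * exp(2 mu t) * (exp(sigma^2 t) - 1) = 9*(exp(81*t/25) - 1)*exp(8*t/3)/4.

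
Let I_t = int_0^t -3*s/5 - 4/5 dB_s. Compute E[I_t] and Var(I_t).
E[I_t] = 0; Var(I_t) = t*(3*t^2 + 12*t + 16)/25

The Itô integral of a deterministic integrand f(s) has mean 0 because each increment f(s) * (B_{s+ds} - B_s) has mean 0. By the Itô isometry:
  Var( int_0^t f(s) dB_s ) = E[ (int_0^t f(s) dB_s)^2 ] = int_0^t f(s)^2 ds.
Here f(s) = -3*s/5 - 4/5, so f(s)^2 = (3*s + 4)^2/25. Integrate:
  int_0^t ((3*s + 4)^2/25) ds = t*(3*t^2 + 12*t + 16)/25.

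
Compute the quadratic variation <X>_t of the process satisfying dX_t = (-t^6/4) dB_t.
<X>_t = t^13/208

For an Itô process dX_t = a(t) dt + b(t) dB_t, the quadratic variation is <X>_t = int_0^t b(s)^2 ds (the drift term does not contribute). Here b(s) = -s^6/4, so
  b(s)^2 = s^12/16.
Integrating from 0 to t:
  <X>_t = int_0^t (s^12/16) ds = t^13/208.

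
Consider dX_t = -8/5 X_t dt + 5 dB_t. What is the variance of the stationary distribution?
lim Var(X_t) = 125/16

The OU SDE dX = -theta X dt + sigma dB admits the integrating factor exp(theta t): d(exp(theta t) X_t) = sigma exp(theta t) dB_t. Integrating from 0 to t gives X_t = x_0 * exp(-theta t) + sigma * int_0^t exp(-theta (t-s)) dB_s for any initial x_0. The Itô integral has variance (by the Itô isometry) sigma^2 * int_0^t exp(-2 theta (t - s)) ds = sigma^2 * (1 - exp(-2 theta t)) / (2 theta), independent of x_0.
With theta = 8/5, sigma = 5:
  Var(X_t) = (5)^2 * (1 - exp(-2*8/5 t)) / (2 * 8/5) = 125/16 - 125*exp(-16*t/5)/16.
As t -> infinity, exp(-2*8/5 t) -> 0, so the stationary variance is sigma^2 / (2 theta) = 125/16.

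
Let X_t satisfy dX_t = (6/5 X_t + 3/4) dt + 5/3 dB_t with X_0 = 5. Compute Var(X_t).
Var(X_t) = 125*exp(12*t/5)/108 - 125/108

The variance V(t) = Var(X_t) satisfies V'(t) = 2 a V(t) + c^2 with V(0) = 0 (drift coefficient is linear in X, diffusion is constant). With a = 6/5, c = 5/3, the solution is
  V(t) = (c^2 / (2 a)) * (exp(2 a t) - 1)
       = ((5/3)^2 / (2*(6/5))) * (exp((12/5) t) - 1)
       = 125*exp(12*t/5)/108 - 125/108.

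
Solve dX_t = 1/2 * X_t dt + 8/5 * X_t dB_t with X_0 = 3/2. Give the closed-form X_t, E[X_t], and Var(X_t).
X_t = 3/2 * exp((-39/50) t + (8/5) B_t); E[X_t] = 3*exp(t/2)/2; Var(X_t) = 9*(exp(64*t/25) - 1)*exp(t)/4

For GBM dX = mu X dt + sigma X dB with X_0 = x_0, apply Itô to Y = log X: dY = (mu - sigma^2/2) dt + sigma dB, so Y_t = log(x_0) + (mu - sigma^2/2) t + sigma B_t and hence X_t = x_0 * exp((mu - sigma^2/2) t + sigma B_t).
With mu = 1/2, sigma = 8/5, x_0 = 3/2, this gives:
  X_t = 3/2 * exp((-39/50) * t + (8/5) * B_t).
Since sigma*B_t ~ Normal(0, sigma^2 t), E[exp(sigma*B_t)] = exp(sigma^2 t / 2); so E[X_t] = x_0 * exp((mu - sigma^2/2) t) * exp(sigma^2 t / 2) = x_0 * exp(mu t) = 3*exp(t/2)/2.
Var(X_t) = E[X_t^2] - (E[X_t])^2 = x_0^2 * exp(2 mu t) * (exp(sigma^2 t) - 1) = 9*(exp(64*t/25) - 1)*exp(t)/4.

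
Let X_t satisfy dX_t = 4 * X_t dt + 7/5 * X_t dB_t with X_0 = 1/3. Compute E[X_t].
E[X_t] = exp(4*t)/3

For GBM dX = mu X dt + sigma X dB with X_0 = x_0, apply Itô to Y = log X: dY = (mu - sigma^2/2) dt + sigma dB, so Y_t = log(x_0) + (mu - sigma^2/2) t + sigma B_t and hence X_t = x_0 * exp((mu - sigma^2/2) t + sigma B_t).
With mu = 4, sigma = 7/5, x_0 = 1/3, this gives:
  X_t = 1/3 * exp((151/50) * t + (7/5) * B_t).
Since sigma*B_t ~ Normal(0, sigma^2 t), E[exp(sigma*B_t)] = exp(sigma^2 t / 2); so E[X_t] = x_0 * exp((mu - sigma^2/2) t) * exp(sigma^2 t / 2) = x_0 * exp(mu t) = exp(4*t)/3.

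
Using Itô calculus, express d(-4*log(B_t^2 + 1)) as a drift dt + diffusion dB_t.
d(-4*log(B_t^2 + 1)) = (4*(B_t^2 - 1)/(B_t^2 + 1)^2) dt + (-8*B_t/(B_t^2 + 1)) dB_t

Itô's formula for f(B_t) gives d f(B_t) = f'(B_t) dB_t + (1/2) f''(B_t) dt. Compute derivatives of f(x) = -4*log(x^2 + 1):
  f'(x)  = -8*x/(x^2 + 1)
  f''(x) = 8*(x^2 - 1)/(x^2 + 1)^2
Substitute x = B_t and multiply the f'' term by 1/2:
  drift     = (1/2) * (8*(x^2 - 1)/(x^2 + 1)^2) evaluated at B_t = 4*(B_t^2 - 1)/(B_t^2 + 1)^2
  diffusion = (-8*x/(x^2 + 1)) evaluated at B_t = -8*B_t/(B_t^2 + 1)
Therefore d(-4*log(B_t^2 + 1)) = (4*(B_t^2 - 1)/(B_t^2 + 1)^2) dt + (-8*B_t/(B_t^2 + 1)) dB_t.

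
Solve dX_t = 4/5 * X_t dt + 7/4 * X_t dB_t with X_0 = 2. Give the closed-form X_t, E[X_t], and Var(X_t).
X_t = 2 * exp((-117/160) t + (7/4) B_t); E[X_t] = 2*exp(4*t/5); Var(X_t) = 4*(exp(49*t/16) - 1)*exp(8*t/5)

For GBM dX = mu X dt + sigma X dB with X_0 = x_0, apply Itô to Y = log X: dY = (mu - sigma^2/2) dt + sigma dB, so Y_t = log(x_0) + (mu - sigma^2/2) t + sigma B_t and hence X_t = x_0 * exp((mu - sigma^2/2) t + sigma B_t).
With mu = 4/5, sigma = 7/4, x_0 = 2, this gives:
  X_t = 2 * exp((-117/160) * t + (7/4) * B_t).
Since sigma*B_t ~ Normal(0, sigma^2 t), E[exp(sigma*B_t)] = exp(sigma^2 t / 2); so E[X_t] = x_0 * exp((mu - sigma^2/2) t) * exp(sigma^2 t / 2) = x_0 * exp(mu t) = 2*exp(4*t/5).
Var(X_t) = E[X_t^2] - (E[X_t])^2 = x_0^2 * exp(2 mu t) * (exp(sigma^2 t) - 1) = 4*(exp(49*t/16) - 1)*exp(8*t/5).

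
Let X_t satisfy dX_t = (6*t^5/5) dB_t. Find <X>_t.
<X>_t = 36*t^11/275

For an Itô process dX_t = a(t) dt + b(t) dB_t, the quadratic variation is <X>_t = int_0^t b(s)^2 ds (the drift term does not contribute). Here b(s) = 6*s^5/5, so
  b(s)^2 = 36*s^10/25.
Integrating from 0 to t:
  <X>_t = int_0^t (36*s^10/25) ds = 36*t^11/275.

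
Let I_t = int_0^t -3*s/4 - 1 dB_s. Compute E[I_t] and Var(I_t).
E[I_t] = 0; Var(I_t) = t*(3*t^2 + 12*t + 16)/16

The Itô integral of a deterministic integrand f(s) has mean 0 because each increment f(s) * (B_{s+ds} - B_s) has mean 0. By the Itô isometry:
  Var( int_0^t f(s) dB_s ) = E[ (int_0^t f(s) dB_s)^2 ] = int_0^t f(s)^2 ds.
Here f(s) = -3*s/4 - 1, so f(s)^2 = (3*s + 4)^2/16. Integrate:
  int_0^t ((3*s + 4)^2/16) ds = t*(3*t^2 + 12*t + 16)/16.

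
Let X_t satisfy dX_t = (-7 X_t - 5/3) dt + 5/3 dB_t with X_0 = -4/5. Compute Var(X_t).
Var(X_t) = 25/126 - 25*exp(-14*t)/126

The variance V(t) = Var(X_t) satisfies V'(t) = 2 a V(t) + c^2 with V(0) = 0 (drift coefficient is linear in X, diffusion is constant). With a = -7, c = 5/3, the solution is
  V(t) = (c^2 / (2 a)) * (exp(2 a t) - 1)
       = ((5/3)^2 / (2*(-7))) * (exp((-14) t) - 1)
       = 25/126 - 25*exp(-14*t)/126.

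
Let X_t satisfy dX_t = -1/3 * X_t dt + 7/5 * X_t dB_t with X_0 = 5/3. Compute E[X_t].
E[X_t] = 5*exp(-t/3)/3

For GBM dX = mu X dt + sigma X dB with X_0 = x_0, apply Itô to Y = log X: dY = (mu - sigma^2/2) dt + sigma dB, so Y_t = log(x_0) + (mu - sigma^2/2) t + sigma B_t and hence X_t = x_0 * exp((mu - sigma^2/2) t + sigma B_t).
With mu = -1/3, sigma = 7/5, x_0 = 5/3, this gives:
  X_t = 5/3 * exp((-197/150) * t + (7/5) * B_t).
Since sigma*B_t ~ Normal(0, sigma^2 t), E[exp(sigma*B_t)] = exp(sigma^2 t / 2); so E[X_t] = x_0 * exp((mu - sigma^2/2) t) * exp(sigma^2 t / 2) = x_0 * exp(mu t) = 5*exp(-t/3)/3.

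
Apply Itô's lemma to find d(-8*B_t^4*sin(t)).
d(-8*B_t^4*sin(t)) = (-8*B_t^2*(B_t^2*cos(t) + 6*sin(t))) dt + (-32*B_t^3*sin(t)) dB_t

Itô's formula for f(t, x): d f(t, B_t) = (f_t + (1/2) f_xx) dt + f_x dB_t. Compute partials of f(t, x) = -8*x^4*sin(t):
  f_t(t,x)  = -8*x^4*cos(t)
  f_x(t,x)  = -32*x^3*sin(t)
  f_xx(t,x) = -96*x^2*sin(t)
Assemble drift = f_t + (1/2) f_xx = -8*x^2*(x^2*cos(t) + 6*sin(t)) and diffusion = f_x = -32*x^3*sin(t). Substituting x = B_t:
  d(-8*B_t^4*sin(t)) = (-8*B_t^2*(B_t^2*cos(t) + 6*sin(t))) dt + (-32*B_t^3*sin(t)) dB_t.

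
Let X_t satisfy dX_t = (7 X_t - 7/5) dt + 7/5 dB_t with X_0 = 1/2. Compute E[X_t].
E[X_t] = 3*exp(7*t)/10 + 1/5

Taking expectations and using E[dB_t] = 0, the mean m(t) = E[X_t] satisfies the ODE m'(t) = a m(t) + b with m(0) = x_0. With a = 7, b = -7/5, x_0 = 1/2, the solution is
  m(t) = x_0 * exp(a t) + (b/a) * (exp(a t) - 1)
       = (1/2) * exp(7 t) + ((-7/5)/7) * (exp(7 t) - 1)
       = 3*exp(7*t)/10 + 1/5.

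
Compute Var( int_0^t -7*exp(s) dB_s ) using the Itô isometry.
Var = 49*exp(2*t)/2 - 49/2

The Itô integral of a deterministic integrand f(s) has mean 0 because each increment f(s) * (B_{s+ds} - B_s) has mean 0. By the Itô isometry:
  Var( int_0^t f(s) dB_s ) = E[ (int_0^t f(s) dB_s)^2 ] = int_0^t f(s)^2 ds.
Here f(s) = -7*exp(s), so f(s)^2 = 49*exp(2*s). Integrate:
  int_0^t (49*exp(2*s)) ds = 49*exp(2*t)/2 - 49/2.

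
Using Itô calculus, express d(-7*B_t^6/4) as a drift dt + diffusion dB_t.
d(-7*B_t^6/4) = (-105*B_t^4/4) dt + (-21*B_t^5/2) dB_t

Itô's formula for f(B_t) gives d f(B_t) = f'(B_t) dB_t + (1/2) f''(B_t) dt. Compute derivatives of f(x) = -7*x^6/4:
  f'(x)  = -21*x^5/2
  f''(x) = -105*x^4/2
Substitute x = B_t and multiply the f'' term by 1/2:
  drift     = (1/2) * (-105*x^4/2) evaluated at B_t = -105*B_t^4/4
  diffusion = (-21*x^5/2) evaluated at B_t = -21*B_t^5/2
Therefore d(-7*B_t^6/4) = (-105*B_t^4/4) dt + (-21*B_t^5/2) dB_t.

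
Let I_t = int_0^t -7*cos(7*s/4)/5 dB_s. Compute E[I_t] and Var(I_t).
E[I_t] = 0; Var(I_t) = 49*t/50 + 7*sin(7*t/2)/25

The Itô integral of a deterministic integrand f(s) has mean 0 because each increment f(s) * (B_{s+ds} - B_s) has mean 0. By the Itô isometry:
  Var( int_0^t f(s) dB_s ) = E[ (int_0^t f(s) dB_s)^2 ] = int_0^t f(s)^2 ds.
Here f(s) = -7*cos(7*s/4)/5, so f(s)^2 = 49*cos(7*s/4)^2/25. Integrate:
  int_0^t (49*cos(7*s/4)^2/25) ds = 49*t/50 + 7*sin(7*t/2)/25.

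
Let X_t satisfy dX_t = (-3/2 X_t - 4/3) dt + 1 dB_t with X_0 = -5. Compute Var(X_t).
Var(X_t) = 1/3 - exp(-3*t)/3

The variance V(t) = Var(X_t) satisfies V'(t) = 2 a V(t) + c^2 with V(0) = 0 (drift coefficient is linear in X, diffusion is constant). With a = -3/2, c = 1, the solution is
  V(t) = (c^2 / (2 a)) * (exp(2 a t) - 1)
       = (1^2 / (2*(-3/2))) * (exp((-3) t) - 1)
       = 1/3 - exp(-3*t)/3.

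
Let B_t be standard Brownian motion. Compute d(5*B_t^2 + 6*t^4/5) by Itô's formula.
d(5*B_t^2 + 6*t^4/5) = (24*t^3/5 + 5) dt + (10*B_t) dB_t

Itô's formula for f(t, x): d f(t, B_t) = (f_t + (1/2) f_xx) dt + f_x dB_t. Compute partials of f(t, x) = 6*t^4/5 + 5*x^2:
  f_t(t,x)  = 24*t^3/5
  f_x(t,x)  = 10*x
  f_xx(t,x) = 10
Assemble drift = f_t + (1/2) f_xx = 24*t^3/5 + 5 and diffusion = f_x = 10*x. Substituting x = B_t:
  d(5*B_t^2 + 6*t^4/5) = (24*t^3/5 + 5) dt + (10*B_t) dB_t.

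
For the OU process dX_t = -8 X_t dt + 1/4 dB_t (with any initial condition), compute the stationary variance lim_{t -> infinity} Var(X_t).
lim Var(X_t) = 1/256

The OU SDE dX = -theta X dt + sigma dB admits the integrating factor exp(theta t): d(exp(theta t) X_t) = sigma exp(theta t) dB_t. Integrating from 0 to t gives X_t = x_0 * exp(-theta t) + sigma * int_0^t exp(-theta (t-s)) dB_s for any initial x_0. The Itô integral has variance (by the Itô isometry) sigma^2 * int_0^t exp(-2 theta (t - s)) ds = sigma^2 * (1 - exp(-2 theta t)) / (2 theta), independent of x_0.
With theta = 8, sigma = 1/4:
  Var(X_t) = (1/4)^2 * (1 - exp(-2*8 t)) / (2 * 8) = 1/256 - exp(-16*t)/256.
As t -> infinity, exp(-2*8 t) -> 0, so the stationary variance is sigma^2 / (2 theta) = 1/256.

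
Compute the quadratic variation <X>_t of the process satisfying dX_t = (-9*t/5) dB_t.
<X>_t = 27*t^3/25

For an Itô process dX_t = a(t) dt + b(t) dB_t, the quadratic variation is <X>_t = int_0^t b(s)^2 ds (the drift term does not contribute). Here b(s) = -9*s/5, so
  b(s)^2 = 81*s^2/25.
Integrating from 0 to t:
  <X>_t = int_0^t (81*s^2/25) ds = 27*t^3/25.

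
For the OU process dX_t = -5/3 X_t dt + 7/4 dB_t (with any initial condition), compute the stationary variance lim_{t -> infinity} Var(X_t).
lim Var(X_t) = 147/160

The OU SDE dX = -theta X dt + sigma dB admits the integrating factor exp(theta t): d(exp(theta t) X_t) = sigma exp(theta t) dB_t. Integrating from 0 to t gives X_t = x_0 * exp(-theta t) + sigma * int_0^t exp(-theta (t-s)) dB_s for any initial x_0. The Itô integral has variance (by the Itô isometry) sigma^2 * int_0^t exp(-2 theta (t - s)) ds = sigma^2 * (1 - exp(-2 theta t)) / (2 theta), independent of x_0.
With theta = 5/3, sigma = 7/4:
  Var(X_t) = (7/4)^2 * (1 - exp(-2*5/3 t)) / (2 * 5/3) = 147/160 - 147*exp(-10*t/3)/160.
As t -> infinity, exp(-2*5/3 t) -> 0, so the stationary variance is sigma^2 / (2 theta) = 147/160.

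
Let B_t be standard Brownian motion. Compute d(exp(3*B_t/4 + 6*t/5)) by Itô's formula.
d(exp(3*B_t/4 + 6*t/5)) = (237*exp(3*B_t/4 + 6*t/5)/160) dt + (3*exp(3*B_t/4 + 6*t/5)/4) dB_t

Itô's formula for f(t, x): d f(t, B_t) = (f_t + (1/2) f_xx) dt + f_x dB_t. Compute partials of f(t, x) = exp(6*t/5 + 3*x/4):
  f_t(t,x)  = 6*exp(6*t/5 + 3*x/4)/5
  f_x(t,x)  = 3*exp(6*t/5 + 3*x/4)/4
  f_xx(t,x) = 9*exp(6*t/5 + 3*x/4)/16
Assemble drift = f_t + (1/2) f_xx = 237*exp(6*t/5 + 3*x/4)/160 and diffusion = f_x = 3*exp(6*t/5 + 3*x/4)/4. Substituting x = B_t:
  d(exp(3*B_t/4 + 6*t/5)) = (237*exp(3*B_t/4 + 6*t/5)/160) dt + (3*exp(3*B_t/4 + 6*t/5)/4) dB_t.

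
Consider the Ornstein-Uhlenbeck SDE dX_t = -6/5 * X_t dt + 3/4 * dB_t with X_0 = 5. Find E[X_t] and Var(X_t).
E[X_t] = 5*exp(-6*t/5); Var(X_t) = 15/64 - 15*exp(-12*t/5)/64

The OU SDE dX = -theta X dt + sigma dB admits the integrating factor exp(theta t): d(exp(theta t) X_t) = sigma exp(theta t) dB_t. Integrating from 0 to t:
  X_t = x_0 * exp(-theta t) + sigma * int_0^t exp(-theta (t-s)) dB_s.
The Itô integral has mean 0 and (by the Itô isometry) variance sigma^2 * int_0^t exp(-2 theta (t - s)) ds = sigma^2 * (1 - exp(-2 theta t)) / (2 theta).
With theta = 6/5, sigma = 3/4, x_0 = 5:
  E[X_t] = 5 * exp(-6/5 t) = 5*exp(-6*t/5)
  Var(X_t) = (3/4)^2 * (1 - exp(-2*6/5 t)) / (2 * 6/5) = 15/64 - 15*exp(-12*t/5)/64.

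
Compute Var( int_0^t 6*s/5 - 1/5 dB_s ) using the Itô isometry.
Var = t*(12*t^2 - 6*t + 1)/25

The Itô integral of a deterministic integrand f(s) has mean 0 because each increment f(s) * (B_{s+ds} - B_s) has mean 0. By the Itô isometry:
  Var( int_0^t f(s) dB_s ) = E[ (int_0^t f(s) dB_s)^2 ] = int_0^t f(s)^2 ds.
Here f(s) = 6*s/5 - 1/5, so f(s)^2 = (6*s - 1)^2/25. Integrate:
  int_0^t ((6*s - 1)^2/25) ds = t*(12*t^2 - 6*t + 1)/25.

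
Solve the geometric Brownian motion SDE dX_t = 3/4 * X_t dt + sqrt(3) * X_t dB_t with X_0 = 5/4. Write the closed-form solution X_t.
X_t = 5/4 * exp((-3/4) * t + (sqrt(3)) * B_t)

For GBM dX = mu X dt + sigma X dB with X_0 = x_0, apply Itô to Y = log X: dY = (mu - sigma^2/2) dt + sigma dB, so Y_t = log(x_0) + (mu - sigma^2/2) t + sigma B_t and hence X_t = x_0 * exp((mu - sigma^2/2) t + sigma B_t).
With mu = 3/4, sigma = sqrt(3), x_0 = 5/4, this gives:
  X_t = 5/4 * exp((-3/4) * t + (sqrt(3)) * B_t).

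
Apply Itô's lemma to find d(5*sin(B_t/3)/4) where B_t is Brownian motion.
d(5*sin(B_t/3)/4) = (-5*sin(B_t/3)/72) dt + (5*cos(B_t/3)/12) dB_t

Itô's formula for f(B_t) gives d f(B_t) = f'(B_t) dB_t + (1/2) f''(B_t) dt. Compute derivatives of f(x) = 5*sin(x/3)/4:
  f'(x)  = 5*cos(x/3)/12
  f''(x) = -5*sin(x/3)/36
Substitute x = B_t and multiply the f'' term by 1/2:
  drift     = (1/2) * (-5*sin(x/3)/36) evaluated at B_t = -5*sin(B_t/3)/72
  diffusion = (5*cos(x/3)/12) evaluated at B_t = 5*cos(B_t/3)/12
Therefore d(5*sin(B_t/3)/4) = (-5*sin(B_t/3)/72) dt + (5*cos(B_t/3)/12) dB_t.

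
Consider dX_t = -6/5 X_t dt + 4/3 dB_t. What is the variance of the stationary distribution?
lim Var(X_t) = 20/27

The OU SDE dX = -theta X dt + sigma dB admits the integrating factor exp(theta t): d(exp(theta t) X_t) = sigma exp(theta t) dB_t. Integrating from 0 to t gives X_t = x_0 * exp(-theta t) + sigma * int_0^t exp(-theta (t-s)) dB_s for any initial x_0. The Itô integral has variance (by the Itô isometry) sigma^2 * int_0^t exp(-2 theta (t - s)) ds = sigma^2 * (1 - exp(-2 theta t)) / (2 theta), independent of x_0.
With theta = 6/5, sigma = 4/3:
  Var(X_t) = (4/3)^2 * (1 - exp(-2*6/5 t)) / (2 * 6/5) = 20/27 - 20*exp(-12*t/5)/27.
As t -> infinity, exp(-2*6/5 t) -> 0, so the stationary variance is sigma^2 / (2 theta) = 20/27.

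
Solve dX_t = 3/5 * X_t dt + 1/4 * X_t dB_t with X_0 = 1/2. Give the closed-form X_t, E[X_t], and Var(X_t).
X_t = 1/2 * exp((91/160) t + (1/4) B_t); E[X_t] = exp(3*t/5)/2; Var(X_t) = (exp(t/16) - 1)*exp(6*t/5)/4

For GBM dX = mu X dt + sigma X dB with X_0 = x_0, apply Itô to Y = log X: dY = (mu - sigma^2/2) dt + sigma dB, so Y_t = log(x_0) + (mu - sigma^2/2) t + sigma B_t and hence X_t = x_0 * exp((mu - sigma^2/2) t + sigma B_t).
With mu = 3/5, sigma = 1/4, x_0 = 1/2, this gives:
  X_t = 1/2 * exp((91/160) * t + (1/4) * B_t).
Since sigma*B_t ~ Normal(0, sigma^2 t), E[exp(sigma*B_t)] = exp(sigma^2 t / 2); so E[X_t] = x_0 * exp((mu - sigma^2/2) t) * exp(sigma^2 t / 2) = x_0 * exp(mu t) = exp(3*t/5)/2.
Var(X_t) = E[X_t^2] - (E[X_t])^2 = x_0^2 * exp(2 mu t) * (exp(sigma^2 t) - 1) = (exp(t/16) - 1)*exp(6*t/5)/4.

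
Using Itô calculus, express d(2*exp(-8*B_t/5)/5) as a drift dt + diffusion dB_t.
d(2*exp(-8*B_t/5)/5) = (64*exp(-8*B_t/5)/125) dt + (-16*exp(-8*B_t/5)/25) dB_t

Itô's formula for f(B_t) gives d f(B_t) = f'(B_t) dB_t + (1/2) f''(B_t) dt. Compute derivatives of f(x) = 2*exp(-8*x/5)/5:
  f'(x)  = -16*exp(-8*x/5)/25
  f''(x) = 128*exp(-8*x/5)/125
Substitute x = B_t and multiply the f'' term by 1/2:
  drift     = (1/2) * (128*exp(-8*x/5)/125) evaluated at B_t = 64*exp(-8*B_t/5)/125
  diffusion = (-16*exp(-8*x/5)/25) evaluated at B_t = -16*exp(-8*B_t/5)/25
Therefore d(2*exp(-8*B_t/5)/5) = (64*exp(-8*B_t/5)/125) dt + (-16*exp(-8*B_t/5)/25) dB_t.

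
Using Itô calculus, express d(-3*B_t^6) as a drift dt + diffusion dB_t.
d(-3*B_t^6) = (-45*B_t^4) dt + (-18*B_t^5) dB_t

Itô's formula for f(B_t) gives d f(B_t) = f'(B_t) dB_t + (1/2) f''(B_t) dt. Compute derivatives of f(x) = -3*x^6:
  f'(x)  = -18*x^5
  f''(x) = -90*x^4
Substitute x = B_t and multiply the f'' term by 1/2:
  drift     = (1/2) * (-90*x^4) evaluated at B_t = -45*B_t^4
  diffusion = (-18*x^5) evaluated at B_t = -18*B_t^5
Therefore d(-3*B_t^6) = (-45*B_t^4) dt + (-18*B_t^5) dB_t.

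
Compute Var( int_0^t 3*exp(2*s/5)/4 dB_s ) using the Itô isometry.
Var = 45*exp(4*t/5)/64 - 45/64

The Itô integral of a deterministic integrand f(s) has mean 0 because each increment f(s) * (B_{s+ds} - B_s) has mean 0. By the Itô isometry:
  Var( int_0^t f(s) dB_s ) = E[ (int_0^t f(s) dB_s)^2 ] = int_0^t f(s)^2 ds.
Here f(s) = 3*exp(2*s/5)/4, so f(s)^2 = 9*exp(4*s/5)/16. Integrate:
  int_0^t (9*exp(4*s/5)/16) ds = 45*exp(4*t/5)/64 - 45/64.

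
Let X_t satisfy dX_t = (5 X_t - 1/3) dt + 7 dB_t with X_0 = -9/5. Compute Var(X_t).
Var(X_t) = 49*exp(10*t)/10 - 49/10

The variance V(t) = Var(X_t) satisfies V'(t) = 2 a V(t) + c^2 with V(0) = 0 (drift coefficient is linear in X, diffusion is constant). With a = 5, c = 7, the solution is
  V(t) = (c^2 / (2 a)) * (exp(2 a t) - 1)
       = (7^2 / (2*5)) * (exp(10 t) - 1)
       = 49*exp(10*t)/10 - 49/10.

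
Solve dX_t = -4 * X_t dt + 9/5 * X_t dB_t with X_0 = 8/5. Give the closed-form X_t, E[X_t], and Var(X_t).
X_t = 8/5 * exp((-281/50) t + (9/5) B_t); E[X_t] = 8*exp(-4*t)/5; Var(X_t) = (64*exp(81*t/25) - 64)*exp(-8*t)/25

For GBM dX = mu X dt + sigma X dB with X_0 = x_0, apply Itô to Y = log X: dY = (mu - sigma^2/2) dt + sigma dB, so Y_t = log(x_0) + (mu - sigma^2/2) t + sigma B_t and hence X_t = x_0 * exp((mu - sigma^2/2) t + sigma B_t).
With mu = -4, sigma = 9/5, x_0 = 8/5, this gives:
  X_t = 8/5 * exp((-281/50) * t + (9/5) * B_t).
Since sigma*B_t ~ Normal(0, sigma^2 t), E[exp(sigma*B_t)] = exp(sigma^2 t / 2); so E[X_t] = x_0 * exp((mu - sigma^2/2) t) * exp(sigma^2 t / 2) = x_0 * exp(mu t) = 8*exp(-4*t)/5.
Var(X_t) = E[X_t^2] - (E[X_t])^2 = x_0^2 * exp(2 mu t) * (exp(sigma^2 t) - 1) = (64*exp(81*t/25) - 64)*exp(-8*t)/25.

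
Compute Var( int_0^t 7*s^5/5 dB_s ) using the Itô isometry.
Var = 49*t^11/275

The Itô integral of a deterministic integrand f(s) has mean 0 because each increment f(s) * (B_{s+ds} - B_s) has mean 0. By the Itô isometry:
  Var( int_0^t f(s) dB_s ) = E[ (int_0^t f(s) dB_s)^2 ] = int_0^t f(s)^2 ds.
Here f(s) = 7*s^5/5, so f(s)^2 = 49*s^10/25. Integrate:
  int_0^t (49*s^10/25) ds = 49*t^11/275.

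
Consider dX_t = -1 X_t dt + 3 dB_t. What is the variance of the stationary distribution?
lim Var(X_t) = 9/2

The OU SDE dX = -theta X dt + sigma dB admits the integrating factor exp(theta t): d(exp(theta t) X_t) = sigma exp(theta t) dB_t. Integrating from 0 to t gives X_t = x_0 * exp(-theta t) + sigma * int_0^t exp(-theta (t-s)) dB_s for any initial x_0. The Itô integral has variance (by the Itô isometry) sigma^2 * int_0^t exp(-2 theta (t - s)) ds = sigma^2 * (1 - exp(-2 theta t)) / (2 theta), independent of x_0.
With theta = 1, sigma = 3:
  Var(X_t) = (3)^2 * (1 - exp(-2*1 t)) / (2 * 1) = 9/2 - 9*exp(-2*t)/2.
As t -> infinity, exp(-2*1 t) -> 0, so the stationary variance is sigma^2 / (2 theta) = 9/2.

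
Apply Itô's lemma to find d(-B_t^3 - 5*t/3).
d(-B_t^3 - 5*t/3) = (-3*B_t - 5/3) dt + (-3*B_t^2) dB_t

Itô's formula for f(t, x): d f(t, B_t) = (f_t + (1/2) f_xx) dt + f_x dB_t. Compute partials of f(t, x) = -5*t/3 - x^3:
  f_t(t,x)  = -5/3
  f_x(t,x)  = -3*x^2
  f_xx(t,x) = -6*x
Assemble drift = f_t + (1/2) f_xx = -3*x - 5/3 and diffusion = f_x = -3*x^2. Substituting x = B_t:
  d(-B_t^3 - 5*t/3) = (-3*B_t - 5/3) dt + (-3*B_t^2) dB_t.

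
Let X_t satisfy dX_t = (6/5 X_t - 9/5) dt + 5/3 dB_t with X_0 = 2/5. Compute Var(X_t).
Var(X_t) = 125*exp(12*t/5)/108 - 125/108

The variance V(t) = Var(X_t) satisfies V'(t) = 2 a V(t) + c^2 with V(0) = 0 (drift coefficient is linear in X, diffusion is constant). With a = 6/5, c = 5/3, the solution is
  V(t) = (c^2 / (2 a)) * (exp(2 a t) - 1)
       = ((5/3)^2 / (2*(6/5))) * (exp((12/5) t) - 1)
       = 125*exp(12*t/5)/108 - 125/108.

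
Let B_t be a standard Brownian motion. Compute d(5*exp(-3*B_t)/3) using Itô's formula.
d(5*exp(-3*B_t)/3) = (15*exp(-3*B_t)/2) dt + (-5*exp(-3*B_t)) dB_t

Itô's formula for f(B_t) gives d f(B_t) = f'(B_t) dB_t + (1/2) f''(B_t) dt. Compute derivatives of f(x) = 5*exp(-3*x)/3:
  f'(x)  = -5*exp(-3*x)
  f''(x) = 15*exp(-3*x)
Substitute x = B_t and multiply the f'' term by 1/2:
  drift     = (1/2) * (15*exp(-3*x)) evaluated at B_t = 15*exp(-3*B_t)/2
  diffusion = (-5*exp(-3*x)) evaluated at B_t = -5*exp(-3*B_t)
Therefore d(5*exp(-3*B_t)/3) = (15*exp(-3*B_t)/2) dt + (-5*exp(-3*B_t)) dB_t.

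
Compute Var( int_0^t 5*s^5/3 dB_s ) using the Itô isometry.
Var = 25*t^11/99

The Itô integral of a deterministic integrand f(s) has mean 0 because each increment f(s) * (B_{s+ds} - B_s) has mean 0. By the Itô isometry:
  Var( int_0^t f(s) dB_s ) = E[ (int_0^t f(s) dB_s)^2 ] = int_0^t f(s)^2 ds.
Here f(s) = 5*s^5/3, so f(s)^2 = 25*s^10/9. Integrate:
  int_0^t (25*s^10/9) ds = 25*t^11/99.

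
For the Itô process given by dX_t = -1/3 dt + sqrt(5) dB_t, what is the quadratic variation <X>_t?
<X>_t = 5*t

For an Itô process dX_t = a(t) dt + b(t) dB_t, the quadratic variation is <X>_t = int_0^t b(s)^2 ds (the drift term does not contribute). Here b(s) = sqrt(5), so
  b(s)^2 = 5.
Integrating from 0 to t:
  <X>_t = int_0^t (5) ds = 5*t.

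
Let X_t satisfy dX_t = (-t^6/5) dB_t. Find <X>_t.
<X>_t = t^13/325

For an Itô process dX_t = a(t) dt + b(t) dB_t, the quadratic variation is <X>_t = int_0^t b(s)^2 ds (the drift term does not contribute). Here b(s) = -s^6/5, so
  b(s)^2 = s^12/25.
Integrating from 0 to t:
  <X>_t = int_0^t (s^12/25) ds = t^13/325.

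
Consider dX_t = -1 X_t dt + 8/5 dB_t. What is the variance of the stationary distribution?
lim Var(X_t) = 32/25

The OU SDE dX = -theta X dt + sigma dB admits the integrating factor exp(theta t): d(exp(theta t) X_t) = sigma exp(theta t) dB_t. Integrating from 0 to t gives X_t = x_0 * exp(-theta t) + sigma * int_0^t exp(-theta (t-s)) dB_s for any initial x_0. The Itô integral has variance (by the Itô isometry) sigma^2 * int_0^t exp(-2 theta (t - s)) ds = sigma^2 * (1 - exp(-2 theta t)) / (2 theta), independent of x_0.
With theta = 1, sigma = 8/5:
  Var(X_t) = (8/5)^2 * (1 - exp(-2*1 t)) / (2 * 1) = 32/25 - 32*exp(-2*t)/25.
As t -> infinity, exp(-2*1 t) -> 0, so the stationary variance is sigma^2 / (2 theta) = 32/25.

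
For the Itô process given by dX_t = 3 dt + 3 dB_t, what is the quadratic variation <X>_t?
<X>_t = 9*t

For an Itô process dX_t = a(t) dt + b(t) dB_t, the quadratic variation is <X>_t = int_0^t b(s)^2 ds (the drift term does not contribute). Here b(s) = 3, so
  b(s)^2 = 9.
Integrating from 0 to t:
  <X>_t = int_0^t (9) ds = 9*t.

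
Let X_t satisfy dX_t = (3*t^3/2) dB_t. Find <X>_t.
<X>_t = 9*t^7/28

For an Itô process dX_t = a(t) dt + b(t) dB_t, the quadratic variation is <X>_t = int_0^t b(s)^2 ds (the drift term does not contribute). Here b(s) = 3*s^3/2, so
  b(s)^2 = 9*s^6/4.
Integrating from 0 to t:
  <X>_t = int_0^t (9*s^6/4) ds = 9*t^7/28.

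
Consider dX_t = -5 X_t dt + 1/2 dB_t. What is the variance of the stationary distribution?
lim Var(X_t) = 1/40

The OU SDE dX = -theta X dt + sigma dB admits the integrating factor exp(theta t): d(exp(theta t) X_t) = sigma exp(theta t) dB_t. Integrating from 0 to t gives X_t = x_0 * exp(-theta t) + sigma * int_0^t exp(-theta (t-s)) dB_s for any initial x_0. The Itô integral has variance (by the Itô isometry) sigma^2 * int_0^t exp(-2 theta (t - s)) ds = sigma^2 * (1 - exp(-2 theta t)) / (2 theta), independent of x_0.
With theta = 5, sigma = 1/2:
  Var(X_t) = (1/2)^2 * (1 - exp(-2*5 t)) / (2 * 5) = 1/40 - exp(-10*t)/40.
As t -> infinity, exp(-2*5 t) -> 0, so the stationary variance is sigma^2 / (2 theta) = 1/40.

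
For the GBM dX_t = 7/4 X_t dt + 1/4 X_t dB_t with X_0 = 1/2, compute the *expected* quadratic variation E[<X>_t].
E[<X>_t] = exp(57*t/16)/228 - 1/228

<X>_t = int_0^t ((1/4) * X_s)^2 ds. Taking expectation inside the integral: E[<X>_t] = (1/4)^2 * int_0^t E[X_s^2] ds. For GBM, E[X_s^2] = x_0^2 * exp((2 mu + sigma^2) s). Integrating:
  E[<X>_t] = (1/4)^2 * (1/2)^2 * (exp((2*(7/4) + (1/4)^2) t) - 1) / (2*(7/4) + (1/4)^2)
           = (1/4)^2 * (1/2)^2 * (exp((57/16) t) - 1) / (57/16) = exp(57*t/16)/228 - 1/228.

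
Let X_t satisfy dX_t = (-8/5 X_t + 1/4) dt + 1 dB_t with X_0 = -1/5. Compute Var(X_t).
Var(X_t) = 5/16 - 5*exp(-16*t/5)/16

The variance V(t) = Var(X_t) satisfies V'(t) = 2 a V(t) + c^2 with V(0) = 0 (drift coefficient is linear in X, diffusion is constant). With a = -8/5, c = 1, the solution is
  V(t) = (c^2 / (2 a)) * (exp(2 a t) - 1)
       = (1^2 / (2*(-8/5))) * (exp((-16/5) t) - 1)
       = 5/16 - 5*exp(-16*t/5)/16.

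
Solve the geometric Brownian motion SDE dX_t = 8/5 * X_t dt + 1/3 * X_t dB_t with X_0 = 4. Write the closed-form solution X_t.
X_t = 4 * exp((139/90) * t + (1/3) * B_t)

For GBM dX = mu X dt + sigma X dB with X_0 = x_0, apply Itô to Y = log X: dY = (mu - sigma^2/2) dt + sigma dB, so Y_t = log(x_0) + (mu - sigma^2/2) t + sigma B_t and hence X_t = x_0 * exp((mu - sigma^2/2) t + sigma B_t).
With mu = 8/5, sigma = 1/3, x_0 = 4, this gives:
  X_t = 4 * exp((139/90) * t + (1/3) * B_t).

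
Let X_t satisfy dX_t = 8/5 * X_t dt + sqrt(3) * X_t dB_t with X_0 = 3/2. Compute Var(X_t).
Var(X_t) = 9*(exp(3*t) - 1)*exp(16*t/5)/4

For GBM dX = mu X dt + sigma X dB with X_0 = x_0, apply Itô to Y = log X: dY = (mu - sigma^2/2) dt + sigma dB, so Y_t = log(x_0) + (mu - sigma^2/2) t + sigma B_t and hence X_t = x_0 * exp((mu - sigma^2/2) t + sigma B_t).
With mu = 8/5, sigma = sqrt(3), x_0 = 3/2, this gives:
  X_t = 3/2 * exp((1/10) * t + (sqrt(3)) * B_t).
Since sigma*B_t ~ Normal(0, sigma^2 t), E[exp(sigma*B_t)] = exp(sigma^2 t / 2); so E[X_t] = x_0 * exp((mu - sigma^2/2) t) * exp(sigma^2 t / 2) = x_0 * exp(mu t) = 3*exp(8*t/5)/2.
Var(X_t) = E[X_t^2] - (E[X_t])^2 = x_0^2 * exp(2 mu t) * (exp(sigma^2 t) - 1) = 9*(exp(3*t) - 1)*exp(16*t/5)/4.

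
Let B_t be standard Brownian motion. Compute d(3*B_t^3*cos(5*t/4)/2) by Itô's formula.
d(3*B_t^3*cos(5*t/4)/2) = (3*B_t*(-5*B_t^2*sin(5*t/4) + 12*cos(5*t/4))/8) dt + (9*B_t^2*cos(5*t/4)/2) dB_t

Itô's formula for f(t, x): d f(t, B_t) = (f_t + (1/2) f_xx) dt + f_x dB_t. Compute partials of f(t, x) = 3*x^3*cos(5*t/4)/2:
  f_t(t,x)  = -15*x^3*sin(5*t/4)/8
  f_x(t,x)  = 9*x^2*cos(5*t/4)/2
  f_xx(t,x) = 9*x*cos(5*t/4)
Assemble drift = f_t + (1/2) f_xx = 3*x*(-5*x^2*sin(5*t/4) + 12*cos(5*t/4))/8 and diffusion = f_x = 9*x^2*cos(5*t/4)/2. Substituting x = B_t:
  d(3*B_t^3*cos(5*t/4)/2) = (3*B_t*(-5*B_t^2*sin(5*t/4) + 12*cos(5*t/4))/8) dt + (9*B_t^2*cos(5*t/4)/2) dB_t.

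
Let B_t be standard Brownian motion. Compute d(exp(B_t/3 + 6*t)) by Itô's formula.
d(exp(B_t/3 + 6*t)) = (109*exp(B_t/3 + 6*t)/18) dt + (exp(B_t/3 + 6*t)/3) dB_t

Itô's formula for f(t, x): d f(t, B_t) = (f_t + (1/2) f_xx) dt + f_x dB_t. Compute partials of f(t, x) = exp(6*t + x/3):
  f_t(t,x)  = 6*exp(6*t + x/3)
  f_x(t,x)  = exp(6*t + x/3)/3
  f_xx(t,x) = exp(6*t + x/3)/9
Assemble drift = f_t + (1/2) f_xx = 109*exp(6*t + x/3)/18 and diffusion = f_x = exp(6*t + x/3)/3. Substituting x = B_t:
  d(exp(B_t/3 + 6*t)) = (109*exp(B_t/3 + 6*t)/18) dt + (exp(B_t/3 + 6*t)/3) dB_t.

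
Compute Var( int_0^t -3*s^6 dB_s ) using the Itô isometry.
Var = 9*t^13/13

The Itô integral of a deterministic integrand f(s) has mean 0 because each increment f(s) * (B_{s+ds} - B_s) has mean 0. By the Itô isometry:
  Var( int_0^t f(s) dB_s ) = E[ (int_0^t f(s) dB_s)^2 ] = int_0^t f(s)^2 ds.
Here f(s) = -3*s^6, so f(s)^2 = 9*s^12. Integrate:
  int_0^t (9*s^12) ds = 9*t^13/13.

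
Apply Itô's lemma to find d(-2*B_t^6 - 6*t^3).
d(-2*B_t^6 - 6*t^3) = (-30*B_t^4 - 18*t^2) dt + (-12*B_t^5) dB_t

Itô's formula for f(t, x): d f(t, B_t) = (f_t + (1/2) f_xx) dt + f_x dB_t. Compute partials of f(t, x) = -6*t^3 - 2*x^6:
  f_t(t,x)  = -18*t^2
  f_x(t,x)  = -12*x^5
  f_xx(t,x) = -60*x^4
Assemble drift = f_t + (1/2) f_xx = -18*t^2 - 30*x^4 and diffusion = f_x = -12*x^5. Substituting x = B_t:
  d(-2*B_t^6 - 6*t^3) = (-30*B_t^4 - 18*t^2) dt + (-12*B_t^5) dB_t.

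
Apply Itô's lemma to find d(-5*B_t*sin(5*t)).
d(-5*B_t*sin(5*t)) = (-25*B_t*cos(5*t)) dt + (-5*sin(5*t)) dB_t

Itô's formula for f(t, x): d f(t, B_t) = (f_t + (1/2) f_xx) dt + f_x dB_t. Compute partials of f(t, x) = -5*x*sin(5*t):
  f_t(t,x)  = -25*x*cos(5*t)
  f_x(t,x)  = -5*sin(5*t)
  f_xx(t,x) = 0
Assemble drift = f_t + (1/2) f_xx = -25*x*cos(5*t) and diffusion = f_x = -5*sin(5*t). Substituting x = B_t:
  d(-5*B_t*sin(5*t)) = (-25*B_t*cos(5*t)) dt + (-5*sin(5*t)) dB_t.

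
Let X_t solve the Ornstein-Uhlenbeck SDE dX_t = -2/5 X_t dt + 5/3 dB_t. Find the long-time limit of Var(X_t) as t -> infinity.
lim Var(X_t) = 125/36

The OU SDE dX = -theta X dt + sigma dB admits the integrating factor exp(theta t): d(exp(theta t) X_t) = sigma exp(theta t) dB_t. Integrating from 0 to t gives X_t = x_0 * exp(-theta t) + sigma * int_0^t exp(-theta (t-s)) dB_s for any initial x_0. The Itô integral has variance (by the Itô isometry) sigma^2 * int_0^t exp(-2 theta (t - s)) ds = sigma^2 * (1 - exp(-2 theta t)) / (2 theta), independent of x_0.
With theta = 2/5, sigma = 5/3:
  Var(X_t) = (5/3)^2 * (1 - exp(-2*2/5 t)) / (2 * 2/5) = 125/36 - 125*exp(-4*t/5)/36.
As t -> infinity, exp(-2*2/5 t) -> 0, so the stationary variance is sigma^2 / (2 theta) = 125/36.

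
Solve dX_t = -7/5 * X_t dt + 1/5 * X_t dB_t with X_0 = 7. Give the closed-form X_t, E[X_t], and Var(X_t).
X_t = 7 * exp((-71/50) t + (1/5) B_t); E[X_t] = 7*exp(-7*t/5); Var(X_t) = (49*exp(t/25) - 49)*exp(-14*t/5)

For GBM dX = mu X dt + sigma X dB with X_0 = x_0, apply Itô to Y = log X: dY = (mu - sigma^2/2) dt + sigma dB, so Y_t = log(x_0) + (mu - sigma^2/2) t + sigma B_t and hence X_t = x_0 * exp((mu - sigma^2/2) t + sigma B_t).
With mu = -7/5, sigma = 1/5, x_0 = 7, this gives:
  X_t = 7 * exp((-71/50) * t + (1/5) * B_t).
Since sigma*B_t ~ Normal(0, sigma^2 t), E[exp(sigma*B_t)] = exp(sigma^2 t / 2); so E[X_t] = x_0 * exp((mu - sigma^2/2) t) * exp(sigma^2 t / 2) = x_0 * exp(mu t) = 7*exp(-7*t/5).
Var(X_t) = E[X_t^2] - (E[X_t])^2 = x_0^2 * exp(2 mu t) * (exp(sigma^2 t) - 1) = (49*exp(t/25) - 49)*exp(-14*t/5).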